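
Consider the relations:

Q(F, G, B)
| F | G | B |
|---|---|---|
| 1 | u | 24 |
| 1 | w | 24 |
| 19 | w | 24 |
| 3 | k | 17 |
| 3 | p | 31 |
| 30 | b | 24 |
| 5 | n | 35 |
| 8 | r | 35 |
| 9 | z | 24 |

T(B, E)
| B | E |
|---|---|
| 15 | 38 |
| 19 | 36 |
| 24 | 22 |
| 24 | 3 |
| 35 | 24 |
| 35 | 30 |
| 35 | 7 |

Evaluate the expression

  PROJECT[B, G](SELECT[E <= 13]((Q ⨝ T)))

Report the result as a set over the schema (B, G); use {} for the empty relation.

{(24, b), (24, u), (24, w), (24, z), (35, n), (35, r)}

Joining Q and T on B yields {(1, u, 24, 22), (1, u, 24, 3), (1, w, 24, 22), (1, w, 24, 3), (19, w, 24, 22), (19, w, 24, 3), (30, b, 24, 22), (30, b, 24, 3), (5, n, 35, 24), (5, n, 35, 30), (5, n, 35, 7), (8, r, 35, 24), (8, r, 35, 30), (8, r, 35, 7), (9, z, 24, 22), (9, z, 24, 3)}.
Selection E <= 13: {(1, u, 24, 3), (1, w, 24, 3), (19, w, 24, 3), (30, b, 24, 3), (5, n, 35, 7), (8, r, 35, 7), (9, z, 24, 3)}
Keep only column(s) B, G (1 duplicate(s) eliminated): {(24, b), (24, u), (24, w), (24, z), (35, n), (35, r)}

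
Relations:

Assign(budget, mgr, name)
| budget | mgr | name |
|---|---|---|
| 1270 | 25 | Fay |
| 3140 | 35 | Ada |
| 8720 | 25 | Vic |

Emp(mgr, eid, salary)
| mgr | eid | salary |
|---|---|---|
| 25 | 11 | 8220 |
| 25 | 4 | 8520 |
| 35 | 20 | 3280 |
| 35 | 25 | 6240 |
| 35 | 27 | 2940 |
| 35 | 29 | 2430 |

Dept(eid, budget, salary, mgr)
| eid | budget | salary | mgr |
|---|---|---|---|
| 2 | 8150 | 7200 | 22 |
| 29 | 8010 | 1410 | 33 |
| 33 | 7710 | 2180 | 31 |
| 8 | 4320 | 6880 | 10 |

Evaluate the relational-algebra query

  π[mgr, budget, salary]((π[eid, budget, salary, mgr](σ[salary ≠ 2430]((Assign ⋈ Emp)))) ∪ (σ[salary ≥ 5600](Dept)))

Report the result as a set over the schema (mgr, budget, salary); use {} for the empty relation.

Natural join on mgr: {(1270, 25, Fay, 11, 8220), (1270, 25, Fay, 4, 8520), (3140, 35, Ada, 20, 3280), (3140, 35, Ada, 25, 6240), (3140, 35, Ada, 27, 2940), (3140, 35, Ada, 29, 2430), (8720, 25, Vic, 11, 8220), (8720, 25, Vic, 4, 8520)}
σ[salary ≠ 2430]: keep tuples satisfying salary ≠ 2430 → {(1270, 25, Fay, 11, 8220), (1270, 25, Fay, 4, 8520), (3140, 35, Ada, 20, 3280), (3140, 35, Ada, 25, 6240), (3140, 35, Ada, 27, 2940), (8720, 25, Vic, 11, 8220), (8720, 25, Vic, 4, 8520)}
π[eid, budget, salary, mgr]: project onto (eid, budget, salary, mgr) → {(11, 1270, 8220, 25), (11, 8720, 8220, 25), (20, 3140, 3280, 35), (25, 3140, 6240, 35), (27, 3140, 2940, 35), (4, 1270, 8520, 25), (4, 8720, 8520, 25)}
σ[salary ≥ 5600]: keep tuples satisfying salary ≥ 5600 → {(2, 8150, 7200, 22), (8, 4320, 6880, 10)}
Taking the union: {(11, 1270, 8220, 25), (11, 8720, 8220, 25), (2, 8150, 7200, 22), (20, 3140, 3280, 35), (25, 3140, 6240, 35), (27, 3140, 2940, 35), (4, 1270, 8520, 25), (4, 8720, 8520, 25), (8, 4320, 6880, 10)}
π[mgr, budget, salary]: project onto (mgr, budget, salary) → {(10, 4320, 6880), (22, 8150, 7200), (25, 1270, 8220), (25, 1270, 8520), (25, 8720, 8220), (25, 8720, 8520), (35, 3140, 2940), (35, 3140, 3280), (35, 3140, 6240)}

{(10, 4320, 6880), (22, 8150, 7200), (25, 1270, 8220), (25, 1270, 8520), (25, 8720, 8220), (25, 8720, 8520), (35, 3140, 2940), (35, 3140, 3280), (35, 3140, 6240)}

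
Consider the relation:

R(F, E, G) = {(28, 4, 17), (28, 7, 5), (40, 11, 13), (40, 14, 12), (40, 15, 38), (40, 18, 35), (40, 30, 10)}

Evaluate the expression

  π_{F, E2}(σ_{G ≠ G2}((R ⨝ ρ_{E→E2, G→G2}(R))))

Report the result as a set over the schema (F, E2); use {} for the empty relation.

ρ[E→E2, G→G2]: schema becomes (F, E2, G2); tuples unchanged.
R ⋈ ρ_{E→E2, G→G2}(R) (natural join on F): {(28, 4, 17, 4, 17), (28, 4, 17, 7, 5), (28, 7, 5, 4, 17), (28, 7, 5, 7, 5), (40, 11, 13, 11, 13), (40, 11, 13, 14, 12), (40, 11, 13, 15, 38), (40, 11, 13, 18, 35), (40, 11, 13, 30, 10), (40, 14, 12, 11, 13), (40, 14, 12, 14, 12), (40, 14, 12, 15, 38), (40, 14, 12, 18, 35), (40, 14, 12, 30, 10), (40, 15, 38, 11, 13), (40, 15, 38, 14, 12), (40, 15, 38, 15, 38), (40, 15, 38, 18, 35), (40, 15, 38, 30, 10), (40, 18, 35, 11, 13), (40, 18, 35, 14, 12), (40, 18, 35, 15, 38), (40, 18, 35, 18, 35), (40, 18, 35, 30, 10), (40, 30, 10, 11, 13), (40, 30, 10, 14, 12), (40, 30, 10, 15, 38), (40, 30, 10, 18, 35), (40, 30, 10, 30, 10)}
σ[G ≠ G2]: keep tuples satisfying G ≠ G2 → {(28, 4, 17, 7, 5), (28, 7, 5, 4, 17), (40, 11, 13, 14, 12), (40, 11, 13, 15, 38), (40, 11, 13, 18, 35), (40, 11, 13, 30, 10), (40, 14, 12, 11, 13), (40, 14, 12, 15, 38), (40, 14, 12, 18, 35), (40, 14, 12, 30, 10), (40, 15, 38, 11, 13), (40, 15, 38, 14, 12), (40, 15, 38, 18, 35), (40, 15, 38, 30, 10), (40, 18, 35, 11, 13), (40, 18, 35, 14, 12), (40, 18, 35, 15, 38), (40, 18, 35, 30, 10), (40, 30, 10, 11, 13), (40, 30, 10, 14, 12), (40, 30, 10, 15, 38), (40, 30, 10, 18, 35)}
Keep only column(s) F, E2 (15 duplicate(s) eliminated): {(28, 4), (28, 7), (40, 11), (40, 14), (40, 15), (40, 18), (40, 30)}

{(28, 4), (28, 7), (40, 11), (40, 14), (40, 15), (40, 18), (40, 30)}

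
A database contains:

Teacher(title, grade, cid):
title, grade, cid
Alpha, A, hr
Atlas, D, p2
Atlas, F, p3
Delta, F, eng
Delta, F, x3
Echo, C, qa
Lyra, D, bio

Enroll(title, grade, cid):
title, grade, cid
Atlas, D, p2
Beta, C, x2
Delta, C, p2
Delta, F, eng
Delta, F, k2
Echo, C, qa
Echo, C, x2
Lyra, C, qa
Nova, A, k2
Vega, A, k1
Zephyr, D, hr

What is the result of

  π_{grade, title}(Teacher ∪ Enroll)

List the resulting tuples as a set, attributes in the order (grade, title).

Taking the union: {(Alpha, A, hr), (Atlas, D, p2), (Atlas, F, p3), (Beta, C, x2), (Delta, C, p2), (Delta, F, eng), (Delta, F, k2), (Delta, F, x3), (Echo, C, qa), (Echo, C, x2), (Lyra, C, qa), (Lyra, D, bio), (Nova, A, k2), (Vega, A, k1), (Zephyr, D, hr)}
π_{grade, title} gives {(A, Alpha), (A, Nova), (A, Vega), (C, Beta), (C, Delta), (C, Echo), (C, Lyra), (D, Atlas), (D, Lyra), (D, Zephyr), (F, Atlas), (F, Delta)} (3 duplicate(s) eliminated).

{(A, Alpha), (A, Nova), (A, Vega), (C, Beta), (C, Delta), (C, Echo), (C, Lyra), (D, Atlas), (D, Lyra), (D, Zephyr), (F, Atlas), (F, Delta)}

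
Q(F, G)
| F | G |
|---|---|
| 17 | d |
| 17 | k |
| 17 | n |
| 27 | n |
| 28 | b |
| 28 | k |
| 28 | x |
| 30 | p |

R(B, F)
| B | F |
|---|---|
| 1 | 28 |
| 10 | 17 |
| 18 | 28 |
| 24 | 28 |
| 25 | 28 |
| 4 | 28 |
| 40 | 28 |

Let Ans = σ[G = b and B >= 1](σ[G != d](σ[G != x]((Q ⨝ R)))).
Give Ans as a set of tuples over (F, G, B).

{(28, b, 1), (28, b, 18), (28, b, 24), (28, b, 25), (28, b, 4), (28, b, 40)}

Q ⋈ R (natural join on F): {(17, d, 10), (17, k, 10), (17, n, 10), (28, b, 1), (28, b, 18), (28, b, 24), (28, b, 25), (28, b, 4), (28, b, 40), (28, k, 1), (28, k, 18), (28, k, 24), (28, k, 25), (28, k, 4), (28, k, 40), (28, x, 1), (28, x, 18), (28, x, 24), (28, x, 25), (28, x, 4), (28, x, 40)}
Filtering on G != x leaves {(17, d, 10), (17, k, 10), (17, n, 10), (28, b, 1), (28, b, 18), (28, b, 24), (28, b, 25), (28, b, 4), (28, b, 40), (28, k, 1), (28, k, 18), (28, k, 24), (28, k, 25), (28, k, 4), (28, k, 40)}.
Filtering on G != d leaves {(17, k, 10), (17, n, 10), (28, b, 1), (28, b, 18), (28, b, 24), (28, b, 25), (28, b, 4), (28, b, 40), (28, k, 1), (28, k, 18), (28, k, 24), (28, k, 25), (28, k, 4), (28, k, 40)}.
Filtering on G = b and B >= 1 leaves {(28, b, 1), (28, b, 18), (28, b, 24), (28, b, 25), (28, b, 4), (28, b, 40)}.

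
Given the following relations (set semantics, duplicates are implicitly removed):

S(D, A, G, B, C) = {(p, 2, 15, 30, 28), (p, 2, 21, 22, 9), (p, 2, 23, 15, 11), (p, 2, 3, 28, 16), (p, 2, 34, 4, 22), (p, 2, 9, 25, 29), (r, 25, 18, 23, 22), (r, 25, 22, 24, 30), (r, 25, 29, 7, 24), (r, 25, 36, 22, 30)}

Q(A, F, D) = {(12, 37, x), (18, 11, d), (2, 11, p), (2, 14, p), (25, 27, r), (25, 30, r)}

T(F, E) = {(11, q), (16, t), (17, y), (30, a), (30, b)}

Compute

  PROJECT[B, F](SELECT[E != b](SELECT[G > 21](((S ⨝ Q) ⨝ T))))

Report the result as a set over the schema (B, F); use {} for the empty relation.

Joining S and Q on D, A yields {(p, 2, 15, 30, 28, 11), (p, 2, 15, 30, 28, 14), (p, 2, 21, 22, 9, 11), (p, 2, 21, 22, 9, 14), (p, 2, 23, 15, 11, 11), (p, 2, 23, 15, 11, 14), (p, 2, 3, 28, 16, 11), (p, 2, 3, 28, 16, 14), (p, 2, 34, 4, 22, 11), (p, 2, 34, 4, 22, 14), (p, 2, 9, 25, 29, 11), (p, 2, 9, 25, 29, 14), (r, 25, 18, 23, 22, 27), (r, 25, 18, 23, 22, 30), (r, 25, 22, 24, 30, 27), (r, 25, 22, 24, 30, 30), (r, 25, 29, 7, 24, 27), (r, 25, 29, 7, 24, 30), (r, 25, 36, 22, 30, 27), (r, 25, 36, 22, 30, 30)}.
Joining (S ⨝ Q) and T on F yields {(p, 2, 15, 30, 28, 11, q), (p, 2, 21, 22, 9, 11, q), (p, 2, 23, 15, 11, 11, q), (p, 2, 3, 28, 16, 11, q), (p, 2, 34, 4, 22, 11, q), (p, 2, 9, 25, 29, 11, q), (r, 25, 18, 23, 22, 30, a), (r, 25, 18, 23, 22, 30, b), (r, 25, 22, 24, 30, 30, a), (r, 25, 22, 24, 30, 30, b), (r, 25, 29, 7, 24, 30, a), (r, 25, 29, 7, 24, 30, b), (r, 25, 36, 22, 30, 30, a), (r, 25, 36, 22, 30, 30, b)}.
σ[G > 21]: keep tuples satisfying G > 21 → {(p, 2, 23, 15, 11, 11, q), (p, 2, 34, 4, 22, 11, q), (r, 25, 22, 24, 30, 30, a), (r, 25, 22, 24, 30, 30, b), (r, 25, 29, 7, 24, 30, a), (r, 25, 29, 7, 24, 30, b), (r, 25, 36, 22, 30, 30, a), (r, 25, 36, 22, 30, 30, b)}
σ[E != b]: keep tuples satisfying E != b → {(p, 2, 23, 15, 11, 11, q), (p, 2, 34, 4, 22, 11, q), (r, 25, 22, 24, 30, 30, a), (r, 25, 29, 7, 24, 30, a), (r, 25, 36, 22, 30, 30, a)}
π_{B, F} gives {(15, 11), (22, 30), (24, 30), (4, 11), (7, 30)}.

{(15, 11), (22, 30), (24, 30), (4, 11), (7, 30)}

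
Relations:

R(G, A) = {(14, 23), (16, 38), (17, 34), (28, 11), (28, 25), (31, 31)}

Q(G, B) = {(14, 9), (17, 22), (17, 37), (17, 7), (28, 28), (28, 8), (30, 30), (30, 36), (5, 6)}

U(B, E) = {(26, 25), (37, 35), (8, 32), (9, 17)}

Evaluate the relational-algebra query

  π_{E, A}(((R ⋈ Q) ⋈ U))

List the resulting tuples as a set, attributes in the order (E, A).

R ⋈ Q (natural join on G): {(14, 23, 9), (17, 34, 22), (17, 34, 37), (17, 34, 7), (28, 11, 28), (28, 11, 8), (28, 25, 28), (28, 25, 8)}
(R ⋈ Q) ⋈ U (natural join on B): {(14, 23, 9, 17), (17, 34, 37, 35), (28, 11, 8, 32), (28, 25, 8, 32)}
π[E, A]: project onto (E, A) → {(17, 23), (32, 11), (32, 25), (35, 34)}

{(17, 23), (32, 11), (32, 25), (35, 34)}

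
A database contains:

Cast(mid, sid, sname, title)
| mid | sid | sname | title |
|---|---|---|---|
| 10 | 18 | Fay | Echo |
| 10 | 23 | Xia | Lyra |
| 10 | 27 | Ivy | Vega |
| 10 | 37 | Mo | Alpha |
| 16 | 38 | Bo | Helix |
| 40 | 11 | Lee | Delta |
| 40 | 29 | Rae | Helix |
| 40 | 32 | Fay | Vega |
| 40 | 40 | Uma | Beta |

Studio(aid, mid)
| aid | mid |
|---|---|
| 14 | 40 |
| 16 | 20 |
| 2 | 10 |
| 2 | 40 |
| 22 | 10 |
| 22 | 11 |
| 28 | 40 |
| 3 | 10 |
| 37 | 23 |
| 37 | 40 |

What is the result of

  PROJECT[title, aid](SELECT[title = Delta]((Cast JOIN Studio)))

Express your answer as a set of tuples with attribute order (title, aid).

{(Delta, 14), (Delta, 2), (Delta, 28), (Delta, 37)}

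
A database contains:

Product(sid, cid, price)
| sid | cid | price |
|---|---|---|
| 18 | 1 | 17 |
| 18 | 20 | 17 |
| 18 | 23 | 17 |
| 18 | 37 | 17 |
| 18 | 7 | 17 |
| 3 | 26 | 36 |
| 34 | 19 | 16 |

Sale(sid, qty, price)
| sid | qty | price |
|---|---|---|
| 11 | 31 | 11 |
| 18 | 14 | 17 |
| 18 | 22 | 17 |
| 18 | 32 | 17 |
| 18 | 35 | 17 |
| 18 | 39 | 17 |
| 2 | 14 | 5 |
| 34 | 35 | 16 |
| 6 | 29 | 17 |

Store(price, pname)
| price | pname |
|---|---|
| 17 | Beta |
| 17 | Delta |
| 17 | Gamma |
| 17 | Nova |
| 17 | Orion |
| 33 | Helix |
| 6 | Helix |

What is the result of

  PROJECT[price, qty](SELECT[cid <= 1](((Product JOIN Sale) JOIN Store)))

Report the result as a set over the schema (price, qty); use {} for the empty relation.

{(17, 14), (17, 22), (17, 32), (17, 35), (17, 39)}

Joining Product and Sale on sid, price yields {(18, 1, 17, 14), (18, 1, 17, 22), (18, 1, 17, 32), (18, 1, 17, 35), (18, 1, 17, 39), (18, 20, 17, 14), (18, 20, 17, 22), (18, 20, 17, 32), (18, 20, 17, 35), (18, 20, 17, 39), (18, 23, 17, 14), (18, 23, 17, 22), (18, 23, 17, 32), (18, 23, 17, 35), (18, 23, 17, 39), (18, 37, 17, 14), (18, 37, 17, 22), (18, 37, 17, 32), (18, 37, 17, 35), (18, 37, 17, 39), (18, 7, 17, 14), (18, 7, 17, 22), (18, 7, 17, 32), (18, 7, 17, 35), (18, 7, 17, 39), (34, 19, 16, 35)}.
Joining (Product JOIN Sale) and Store on price yields {(18, 1, 17, 14, Beta), (18, 1, 17, 14, Delta), (18, 1, 17, 14, Gamma), (18, 1, 17, 14, Nova), (18, 1, 17, 14, Orion), (18, 1, 17, 22, Beta), (18, 1, 17, 22, Delta), (18, 1, 17, 22, Gamma), (18, 1, 17, 22, Nova), (18, 1, 17, 22, Orion), (18, 1, 17, 32, Beta), (18, 1, 17, 32, Delta), (18, 1, 17, 32, Gamma), (18, 1, 17, 32, Nova), (18, 1, 17, 32, Orion), (18, 1, 17, 35, Beta), (18, 1, 17, 35, Delta), (18, 1, 17, 35, Gamma), (18, 1, 17, 35, Nova), (18, 1, 17, 35, Orion), (18, 1, 17, 39, Beta), (18, 1, 17, 39, Delta), (18, 1, 17, 39, Gamma), (18, 1, 17, 39, Nova), (18, 1, 17, 39, Orion), (18, 20, 17, 14, Beta), (18, 20, 17, 14, Delta), (18, 20, 17, 14, Gamma), (18, 20, 17, 14, Nova), (18, 20, 17, 14, Orion), (18, 20, 17, 22, Beta), (18, 20, 17, 22, Delta), (18, 20, 17, 22, Gamma), (18, 20, 17, 22, Nova), (18, 20, 17, 22, Orion), (18, 20, 17, 32, Beta), (18, 20, 17, 32, Delta), (18, 20, 17, 32, Gamma), (18, 20, 17, 32, Nova), (18, 20, 17, 32, Orion), (18, 20, 17, 35, Beta), (18, 20, 17, 35, Delta), (18, 20, 17, 35, Gamma), (18, 20, 17, 35, Nova), (18, 20, 17, 35, Orion), (18, 20, 17, 39, Beta), (18, 20, 17, 39, Delta), (18, 20, 17, 39, Gamma), (18, 20, 17, 39, Nova), (18, 20, 17, 39, Orion), (18, 23, 17, 14, Beta), (18, 23, 17, 14, Delta), (18, 23, 17, 14, Gamma), (18, 23, 17, 14, Nova), (18, 23, 17, 14, Orion), (18, 23, 17, 22, Beta), (18, 23, 17, 22, Delta), (18, 23, 17, 22, Gamma), (18, 23, 17, 22, Nova), (18, 23, 17, 22, Orion), (18, 23, 17, 32, Beta), (18, 23, 17, 32, Delta), (18, 23, 17, 32, Gamma), (18, 23, 17, 32, Nova), (18, 23, 17, 32, Orion), (18, 23, 17, 35, Beta), (18, 23, 17, 35, Delta), (18, 23, 17, 35, Gamma), (18, 23, 17, 35, Nova), (18, 23, 17, 35, Orion), (18, 23, 17, 39, Beta), (18, 23, 17, 39, Delta), (18, 23, 17, 39, Gamma), (18, 23, 17, 39, Nova), (18, 23, 17, 39, Orion), (18, 37, 17, 14, Beta), (18, 37, 17, 14, Delta), (18, 37, 17, 14, Gamma), (18, 37, 17, 14, Nova), (18, 37, 17, 14, Orion), (18, 37, 17, 22, Beta), (18, 37, 17, 22, Delta), (18, 37, 17, 22, Gamma), (18, 37, 17, 22, Nova), (18, 37, 17, 22, Orion), (18, 37, 17, 32, Beta), (18, 37, 17, 32, Delta), (18, 37, 17, 32, Gamma), (18, 37, 17, 32, Nova), (18, 37, 17, 32, Orion), (18, 37, 17, 35, Beta), (18, 37, 17, 35, Delta), (18, 37, 17, 35, Gamma), (18, 37, 17, 35, Nova), (18, 37, 17, 35, Orion), (18, 37, 17, 39, Beta), (18, 37, 17, 39, Delta), (18, 37, 17, 39, Gamma), (18, 37, 17, 39, Nova), (18, 37, 17, 39, Orion), (18, 7, 17, 14, Beta), (18, 7, 17, 14, Delta), (18, 7, 17, 14, Gamma), (18, 7, 17, 14, Nova), (18, 7, 17, 14, Orion), (18, 7, 17, 22, Beta), (18, 7, 17, 22, Delta), (18, 7, 17, 22, Gamma), (18, 7, 17, 22, Nova), (18, 7, 17, 22, Orion), (18, 7, 17, 32, Beta), (18, 7, 17, 32, Delta), (18, 7, 17, 32, Gamma), (18, 7, 17, 32, Nova), (18, 7, 17, 32, Orion), (18, 7, 17, 35, Beta), (18, 7, 17, 35, Delta), (18, 7, 17, 35, Gamma), (18, 7, 17, 35, Nova), (18, 7, 17, 35, Orion), (18, 7, 17, 39, Beta), (18, 7, 17, 39, Delta), (18, 7, 17, 39, Gamma), (18, 7, 17, 39, Nova), (18, 7, 17, 39, Orion)}.
σ[cid <= 1]: keep tuples satisfying cid <= 1 → {(18, 1, 17, 14, Beta), (18, 1, 17, 14, Delta), (18, 1, 17, 14, Gamma), (18, 1, 17, 14, Nova), (18, 1, 17, 14, Orion), (18, 1, 17, 22, Beta), (18, 1, 17, 22, Delta), (18, 1, 17, 22, Gamma), (18, 1, 17, 22, Nova), (18, 1, 17, 22, Orion), (18, 1, 17, 32, Beta), (18, 1, 17, 32, Delta), (18, 1, 17, 32, Gamma), (18, 1, 17, 32, Nova), (18, 1, 17, 32, Orion), (18, 1, 17, 35, Beta), (18, 1, 17, 35, Delta), (18, 1, 17, 35, Gamma), (18, 1, 17, 35, Nova), (18, 1, 17, 35, Orion), (18, 1, 17, 39, Beta), (18, 1, 17, 39, Delta), (18, 1, 17, 39, Gamma), (18, 1, 17, 39, Nova), (18, 1, 17, 39, Orion)}
Keep only column(s) price, qty (20 duplicate(s) eliminated): {(17, 14), (17, 22), (17, 32), (17, 35), (17, 39)}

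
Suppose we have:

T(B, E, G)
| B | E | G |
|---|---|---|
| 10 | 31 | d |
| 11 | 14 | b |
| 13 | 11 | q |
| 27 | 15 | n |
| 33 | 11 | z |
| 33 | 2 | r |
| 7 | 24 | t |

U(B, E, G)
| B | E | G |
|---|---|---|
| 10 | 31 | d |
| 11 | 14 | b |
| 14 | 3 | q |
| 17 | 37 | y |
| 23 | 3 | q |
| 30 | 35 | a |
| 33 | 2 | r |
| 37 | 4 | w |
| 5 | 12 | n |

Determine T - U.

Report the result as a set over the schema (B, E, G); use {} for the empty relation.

{(13, 11, q), (27, 15, n), (33, 11, z), (7, 24, t)}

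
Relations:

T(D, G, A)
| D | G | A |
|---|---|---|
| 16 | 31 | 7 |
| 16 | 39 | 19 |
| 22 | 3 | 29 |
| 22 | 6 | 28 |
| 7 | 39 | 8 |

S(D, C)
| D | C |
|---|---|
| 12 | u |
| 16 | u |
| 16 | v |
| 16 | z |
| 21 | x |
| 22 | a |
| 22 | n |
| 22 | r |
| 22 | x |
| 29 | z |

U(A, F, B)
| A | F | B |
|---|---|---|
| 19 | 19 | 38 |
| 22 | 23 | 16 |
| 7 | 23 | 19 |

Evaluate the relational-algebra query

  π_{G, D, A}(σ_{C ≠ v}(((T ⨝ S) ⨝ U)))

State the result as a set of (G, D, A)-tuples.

{(31, 16, 7), (39, 16, 19)}

Joining T and S on D yields {(16, 31, 7, u), (16, 31, 7, v), (16, 31, 7, z), (16, 39, 19, u), (16, 39, 19, v), (16, 39, 19, z), (22, 3, 29, a), (22, 3, 29, n), (22, 3, 29, r), (22, 3, 29, x), (22, 6, 28, a), (22, 6, 28, n), (22, 6, 28, r), (22, 6, 28, x)}.
Joining (T ⨝ S) and U on A yields {(16, 31, 7, u, 23, 19), (16, 31, 7, v, 23, 19), (16, 31, 7, z, 23, 19), (16, 39, 19, u, 19, 38), (16, 39, 19, v, 19, 38), (16, 39, 19, z, 19, 38)}.
σ[C ≠ v]: keep tuples satisfying C ≠ v → {(16, 31, 7, u, 23, 19), (16, 31, 7, z, 23, 19), (16, 39, 19, u, 19, 38), (16, 39, 19, z, 19, 38)}
Keep only column(s) G, D, A (2 duplicate(s) eliminated): {(31, 16, 7), (39, 16, 19)}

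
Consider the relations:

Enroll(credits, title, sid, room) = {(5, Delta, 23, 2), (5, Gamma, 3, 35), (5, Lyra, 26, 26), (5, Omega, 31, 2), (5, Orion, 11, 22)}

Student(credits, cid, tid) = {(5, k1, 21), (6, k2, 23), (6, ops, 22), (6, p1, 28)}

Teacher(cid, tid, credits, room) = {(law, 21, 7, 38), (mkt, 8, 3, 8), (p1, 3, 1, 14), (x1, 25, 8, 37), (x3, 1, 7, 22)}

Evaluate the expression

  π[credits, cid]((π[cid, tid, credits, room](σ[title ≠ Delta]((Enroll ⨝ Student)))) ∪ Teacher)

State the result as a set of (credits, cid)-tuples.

{(1, p1), (3, mkt), (5, k1), (7, law), (7, x3), (8, x1)}

Natural join on credits: {(5, Delta, 23, 2, k1, 21), (5, Gamma, 3, 35, k1, 21), (5, Lyra, 26, 26, k1, 21), (5, Omega, 31, 2, k1, 21), (5, Orion, 11, 22, k1, 21)}
Apply σ_{title ≠ Delta}; surviving tuples: {(5, Gamma, 3, 35, k1, 21), (5, Lyra, 26, 26, k1, 21), (5, Omega, 31, 2, k1, 21), (5, Orion, 11, 22, k1, 21)}
π[cid, tid, credits, room]: project onto (cid, tid, credits, room) → {(k1, 21, 5, 2), (k1, 21, 5, 22), (k1, 21, 5, 26), (k1, 21, 5, 35)}
Union: {(k1, 21, 5, 2), (k1, 21, 5, 22), (k1, 21, 5, 26), (k1, 21, 5, 35)} with {(law, 21, 7, 38), (mkt, 8, 3, 8), (p1, 3, 1, 14), (x1, 25, 8, 37), (x3, 1, 7, 22)} → {(k1, 21, 5, 2), (k1, 21, 5, 22), (k1, 21, 5, 26), (k1, 21, 5, 35), (law, 21, 7, 38), (mkt, 8, 3, 8), (p1, 3, 1, 14), (x1, 25, 8, 37), (x3, 1, 7, 22)}
π[credits, cid]: project onto (credits, cid) (3 duplicate(s) eliminated) → {(1, p1), (3, mkt), (5, k1), (7, law), (7, x3), (8, x1)}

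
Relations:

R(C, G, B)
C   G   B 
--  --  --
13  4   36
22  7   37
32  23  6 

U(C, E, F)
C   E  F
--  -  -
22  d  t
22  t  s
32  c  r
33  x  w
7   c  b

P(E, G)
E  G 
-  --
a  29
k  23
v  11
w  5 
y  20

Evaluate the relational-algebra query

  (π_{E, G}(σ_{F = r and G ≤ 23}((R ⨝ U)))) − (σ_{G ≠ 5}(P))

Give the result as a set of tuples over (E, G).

{(c, 23)}

R ⋈ U (natural join on C): {(22, 7, 37, d, t), (22, 7, 37, t, s), (32, 23, 6, c, r)}
Selection F = r and G ≤ 23: {(32, 23, 6, c, r)}
Keep only column(s) E, G: {(c, 23)}
Selection G ≠ 5: {(a, 29), (k, 23), (v, 11), (y, 20)}
Set difference of the two operands is {(c, 23)}.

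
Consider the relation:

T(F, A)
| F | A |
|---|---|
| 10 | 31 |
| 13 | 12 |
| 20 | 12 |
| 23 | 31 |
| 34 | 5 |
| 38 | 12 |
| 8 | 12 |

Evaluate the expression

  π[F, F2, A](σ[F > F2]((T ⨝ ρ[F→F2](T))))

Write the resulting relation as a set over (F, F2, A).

ρ[F→F2]: schema becomes (F2, A); tuples unchanged.
Joining T and ρ[F→F2](T) on A yields {(10, 31, 10), (10, 31, 23), (13, 12, 13), (13, 12, 20), (13, 12, 38), (13, 12, 8), (20, 12, 13), (20, 12, 20), (20, 12, 38), (20, 12, 8), (23, 31, 10), (23, 31, 23), (34, 5, 34), (38, 12, 13), (38, 12, 20), (38, 12, 38), (38, 12, 8), (8, 12, 13), (8, 12, 20), (8, 12, 38), (8, 12, 8)}.
Selection F > F2: {(13, 12, 8), (20, 12, 13), (20, 12, 8), (23, 31, 10), (38, 12, 13), (38, 12, 20), (38, 12, 8)}
π_{F, F2, A} gives {(13, 8, 12), (20, 13, 12), (20, 8, 12), (23, 10, 31), (38, 13, 12), (38, 20, 12), (38, 8, 12)}.

{(13, 8, 12), (20, 13, 12), (20, 8, 12), (23, 10, 31), (38, 13, 12), (38, 20, 12), (38, 8, 12)}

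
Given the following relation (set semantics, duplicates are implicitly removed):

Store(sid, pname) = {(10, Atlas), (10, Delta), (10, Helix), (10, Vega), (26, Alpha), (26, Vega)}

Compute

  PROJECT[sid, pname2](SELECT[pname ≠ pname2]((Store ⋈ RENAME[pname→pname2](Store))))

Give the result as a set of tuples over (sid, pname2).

ρ[pname→pname2]: schema becomes (sid, pname2); tuples unchanged.
Natural join on sid: {(10, Atlas, Atlas), (10, Atlas, Delta), (10, Atlas, Helix), (10, Atlas, Vega), (10, Delta, Atlas), (10, Delta, Delta), (10, Delta, Helix), (10, Delta, Vega), (10, Helix, Atlas), (10, Helix, Delta), (10, Helix, Helix), (10, Helix, Vega), (10, Vega, Atlas), (10, Vega, Delta), (10, Vega, Helix), (10, Vega, Vega), (26, Alpha, Alpha), (26, Alpha, Vega), (26, Vega, Alpha), (26, Vega, Vega)}
Filtering on pname ≠ pname2 leaves {(10, Atlas, Delta), (10, Atlas, Helix), (10, Atlas, Vega), (10, Delta, Atlas), (10, Delta, Helix), (10, Delta, Vega), (10, Helix, Atlas), (10, Helix, Delta), (10, Helix, Vega), (10, Vega, Atlas), (10, Vega, Delta), (10, Vega, Helix), (26, Alpha, Vega), (26, Vega, Alpha)}.
π_{sid, pname2} gives {(10, Atlas), (10, Delta), (10, Helix), (10, Vega), (26, Alpha), (26, Vega)} (8 duplicate(s) eliminated).

{(10, Atlas), (10, Delta), (10, Helix), (10, Vega), (26, Alpha), (26, Vega)}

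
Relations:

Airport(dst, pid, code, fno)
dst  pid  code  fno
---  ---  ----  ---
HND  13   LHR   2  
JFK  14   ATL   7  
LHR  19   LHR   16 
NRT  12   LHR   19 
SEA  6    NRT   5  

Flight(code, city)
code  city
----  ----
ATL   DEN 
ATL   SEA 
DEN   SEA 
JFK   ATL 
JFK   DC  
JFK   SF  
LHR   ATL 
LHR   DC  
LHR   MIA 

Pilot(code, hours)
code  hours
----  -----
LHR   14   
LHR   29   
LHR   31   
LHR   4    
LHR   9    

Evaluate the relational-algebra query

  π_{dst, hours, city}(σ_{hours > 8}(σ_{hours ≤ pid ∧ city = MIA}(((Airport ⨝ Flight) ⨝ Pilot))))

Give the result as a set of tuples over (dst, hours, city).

{(HND, 9, MIA), (LHR, 14, MIA), (LHR, 9, MIA), (NRT, 9, MIA)}

Airport ⋈ Flight (natural join on code): {(HND, 13, LHR, 2, ATL), (HND, 13, LHR, 2, DC), (HND, 13, LHR, 2, MIA), (JFK, 14, ATL, 7, DEN), (JFK, 14, ATL, 7, SEA), (LHR, 19, LHR, 16, ATL), (LHR, 19, LHR, 16, DC), (LHR, 19, LHR, 16, MIA), (NRT, 12, LHR, 19, ATL), (NRT, 12, LHR, 19, DC), (NRT, 12, LHR, 19, MIA)}
(Airport ⨝ Flight) ⋈ Pilot (natural join on code): {(HND, 13, LHR, 2, ATL, 14), (HND, 13, LHR, 2, ATL, 29), (HND, 13, LHR, 2, ATL, 31), (HND, 13, LHR, 2, ATL, 4), (HND, 13, LHR, 2, ATL, 9), (HND, 13, LHR, 2, DC, 14), (HND, 13, LHR, 2, DC, 29), (HND, 13, LHR, 2, DC, 31), (HND, 13, LHR, 2, DC, 4), (HND, 13, LHR, 2, DC, 9), (HND, 13, LHR, 2, MIA, 14), (HND, 13, LHR, 2, MIA, 29), (HND, 13, LHR, 2, MIA, 31), (HND, 13, LHR, 2, MIA, 4), (HND, 13, LHR, 2, MIA, 9), (LHR, 19, LHR, 16, ATL, 14), (LHR, 19, LHR, 16, ATL, 29), (LHR, 19, LHR, 16, ATL, 31), (LHR, 19, LHR, 16, ATL, 4), (LHR, 19, LHR, 16, ATL, 9), (LHR, 19, LHR, 16, DC, 14), (LHR, 19, LHR, 16, DC, 29), (LHR, 19, LHR, 16, DC, 31), (LHR, 19, LHR, 16, DC, 4), (LHR, 19, LHR, 16, DC, 9), (LHR, 19, LHR, 16, MIA, 14), (LHR, 19, LHR, 16, MIA, 29), (LHR, 19, LHR, 16, MIA, 31), (LHR, 19, LHR, 16, MIA, 4), (LHR, 19, LHR, 16, MIA, 9), (NRT, 12, LHR, 19, ATL, 14), (NRT, 12, LHR, 19, ATL, 29), (NRT, 12, LHR, 19, ATL, 31), (NRT, 12, LHR, 19, ATL, 4), (NRT, 12, LHR, 19, ATL, 9), (NRT, 12, LHR, 19, DC, 14), (NRT, 12, LHR, 19, DC, 29), (NRT, 12, LHR, 19, DC, 31), (NRT, 12, LHR, 19, DC, 4), (NRT, 12, LHR, 19, DC, 9), (NRT, 12, LHR, 19, MIA, 14), (NRT, 12, LHR, 19, MIA, 29), (NRT, 12, LHR, 19, MIA, 31), (NRT, 12, LHR, 19, MIA, 4), (NRT, 12, LHR, 19, MIA, 9)}
Apply σ_{hours ≤ pid ∧ city = MIA}; surviving tuples: {(HND, 13, LHR, 2, MIA, 4), (HND, 13, LHR, 2, MIA, 9), (LHR, 19, LHR, 16, MIA, 14), (LHR, 19, LHR, 16, MIA, 4), (LHR, 19, LHR, 16, MIA, 9), (NRT, 12, LHR, 19, MIA, 4), (NRT, 12, LHR, 19, MIA, 9)}
Apply σ_{hours > 8}; surviving tuples: {(HND, 13, LHR, 2, MIA, 9), (LHR, 19, LHR, 16, MIA, 14), (LHR, 19, LHR, 16, MIA, 9), (NRT, 12, LHR, 19, MIA, 9)}
Projecting to dst, hours, city: {(HND, 9, MIA), (LHR, 14, MIA), (LHR, 9, MIA), (NRT, 9, MIA)}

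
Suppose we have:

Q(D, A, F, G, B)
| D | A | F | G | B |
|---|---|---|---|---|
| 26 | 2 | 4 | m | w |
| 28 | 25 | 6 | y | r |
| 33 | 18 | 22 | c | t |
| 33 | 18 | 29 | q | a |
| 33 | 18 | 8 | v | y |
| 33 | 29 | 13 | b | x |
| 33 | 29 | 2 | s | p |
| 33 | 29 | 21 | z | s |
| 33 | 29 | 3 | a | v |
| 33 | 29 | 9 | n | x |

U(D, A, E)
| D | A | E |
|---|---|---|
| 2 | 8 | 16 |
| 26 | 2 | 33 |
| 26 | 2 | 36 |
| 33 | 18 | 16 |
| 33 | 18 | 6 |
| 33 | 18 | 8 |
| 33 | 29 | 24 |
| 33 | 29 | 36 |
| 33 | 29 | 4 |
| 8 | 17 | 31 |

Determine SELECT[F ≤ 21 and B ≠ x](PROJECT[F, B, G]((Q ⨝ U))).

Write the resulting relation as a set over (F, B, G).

Joining Q and U on D, A yields {(26, 2, 4, m, w, 33), (26, 2, 4, m, w, 36), (33, 18, 22, c, t, 16), (33, 18, 22, c, t, 6), (33, 18, 22, c, t, 8), (33, 18, 29, q, a, 16), (33, 18, 29, q, a, 6), (33, 18, 29, q, a, 8), (33, 18, 8, v, y, 16), (33, 18, 8, v, y, 6), (33, 18, 8, v, y, 8), (33, 29, 13, b, x, 24), (33, 29, 13, b, x, 36), (33, 29, 13, b, x, 4), (33, 29, 2, s, p, 24), (33, 29, 2, s, p, 36), (33, 29, 2, s, p, 4), (33, 29, 21, z, s, 24), (33, 29, 21, z, s, 36), (33, 29, 21, z, s, 4), (33, 29, 3, a, v, 24), (33, 29, 3, a, v, 36), (33, 29, 3, a, v, 4), (33, 29, 9, n, x, 24), (33, 29, 9, n, x, 36), (33, 29, 9, n, x, 4)}.
Projecting to F, B, G (17 duplicate(s) eliminated): {(13, x, b), (2, p, s), (21, s, z), (22, t, c), (29, a, q), (3, v, a), (4, w, m), (8, y, v), (9, x, n)}
Filtering on F ≤ 21 and B ≠ x leaves {(2, p, s), (21, s, z), (3, v, a), (4, w, m), (8, y, v)}.

{(2, p, s), (21, s, z), (3, v, a), (4, w, m), (8, y, v)}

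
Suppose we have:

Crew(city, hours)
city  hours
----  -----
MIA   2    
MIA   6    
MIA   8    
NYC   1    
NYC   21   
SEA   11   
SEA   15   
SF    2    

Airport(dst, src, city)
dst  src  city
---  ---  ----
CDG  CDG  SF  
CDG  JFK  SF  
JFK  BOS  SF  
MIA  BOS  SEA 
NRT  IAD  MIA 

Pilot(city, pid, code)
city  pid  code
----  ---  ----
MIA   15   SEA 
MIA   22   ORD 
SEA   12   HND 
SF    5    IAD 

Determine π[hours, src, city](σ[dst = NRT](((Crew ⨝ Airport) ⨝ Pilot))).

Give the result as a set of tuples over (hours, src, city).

Natural join on city: {(MIA, 2, NRT, IAD), (MIA, 6, NRT, IAD), (MIA, 8, NRT, IAD), (SEA, 11, MIA, BOS), (SEA, 15, MIA, BOS), (SF, 2, CDG, CDG), (SF, 2, CDG, JFK), (SF, 2, JFK, BOS)}
Natural join on city: {(MIA, 2, NRT, IAD, 15, SEA), (MIA, 2, NRT, IAD, 22, ORD), (MIA, 6, NRT, IAD, 15, SEA), (MIA, 6, NRT, IAD, 22, ORD), (MIA, 8, NRT, IAD, 15, SEA), (MIA, 8, NRT, IAD, 22, ORD), (SEA, 11, MIA, BOS, 12, HND), (SEA, 15, MIA, BOS, 12, HND), (SF, 2, CDG, CDG, 5, IAD), (SF, 2, CDG, JFK, 5, IAD), (SF, 2, JFK, BOS, 5, IAD)}
σ[dst = NRT]: keep tuples satisfying dst = NRT → {(MIA, 2, NRT, IAD, 15, SEA), (MIA, 2, NRT, IAD, 22, ORD), (MIA, 6, NRT, IAD, 15, SEA), (MIA, 6, NRT, IAD, 22, ORD), (MIA, 8, NRT, IAD, 15, SEA), (MIA, 8, NRT, IAD, 22, ORD)}
π_{hours, src, city} gives {(2, IAD, MIA), (6, IAD, MIA), (8, IAD, MIA)} (3 duplicate(s) eliminated).

{(2, IAD, MIA), (6, IAD, MIA), (8, IAD, MIA)}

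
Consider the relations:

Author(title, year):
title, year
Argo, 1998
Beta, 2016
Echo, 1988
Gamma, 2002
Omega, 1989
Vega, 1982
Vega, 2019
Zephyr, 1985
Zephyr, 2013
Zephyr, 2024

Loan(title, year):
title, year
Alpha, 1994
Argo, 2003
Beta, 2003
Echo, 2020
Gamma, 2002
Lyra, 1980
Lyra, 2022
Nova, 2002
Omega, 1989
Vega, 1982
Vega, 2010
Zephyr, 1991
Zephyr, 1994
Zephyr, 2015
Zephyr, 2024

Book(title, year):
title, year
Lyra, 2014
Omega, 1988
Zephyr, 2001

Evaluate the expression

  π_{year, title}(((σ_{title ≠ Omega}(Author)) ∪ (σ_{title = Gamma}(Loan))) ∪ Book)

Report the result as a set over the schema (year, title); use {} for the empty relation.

{(1982, Vega), (1985, Zephyr), (1988, Echo), (1988, Omega), (1998, Argo), (2001, Zephyr), (2002, Gamma), (2013, Zephyr), (2014, Lyra), (2016, Beta), (2019, Vega), (2024, Zephyr)}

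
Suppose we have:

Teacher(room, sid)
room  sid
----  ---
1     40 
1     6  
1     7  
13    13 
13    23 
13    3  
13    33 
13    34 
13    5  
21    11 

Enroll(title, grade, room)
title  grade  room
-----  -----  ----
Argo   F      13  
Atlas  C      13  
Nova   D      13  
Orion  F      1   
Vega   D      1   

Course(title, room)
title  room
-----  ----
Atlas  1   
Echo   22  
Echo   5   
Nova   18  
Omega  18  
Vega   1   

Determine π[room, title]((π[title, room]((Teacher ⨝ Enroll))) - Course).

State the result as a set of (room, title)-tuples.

Natural join on room: {(1, 40, Orion, F), (1, 40, Vega, D), (1, 6, Orion, F), (1, 6, Vega, D), (1, 7, Orion, F), (1, 7, Vega, D), (13, 13, Argo, F), (13, 13, Atlas, C), (13, 13, Nova, D), (13, 23, Argo, F), (13, 23, Atlas, C), (13, 23, Nova, D), (13, 3, Argo, F), (13, 3, Atlas, C), (13, 3, Nova, D), (13, 33, Argo, F), (13, 33, Atlas, C), (13, 33, Nova, D), (13, 34, Argo, F), (13, 34, Atlas, C), (13, 34, Nova, D), (13, 5, Argo, F), (13, 5, Atlas, C), (13, 5, Nova, D)}
Keep only column(s) title, room (19 duplicate(s) eliminated): {(Argo, 13), (Atlas, 13), (Nova, 13), (Orion, 1), (Vega, 1)}
Difference: {(Argo, 13), (Atlas, 13), (Nova, 13), (Orion, 1), (Vega, 1)} with {(Atlas, 1), (Echo, 22), (Echo, 5), (Nova, 18), (Omega, 18), (Vega, 1)} → {(Argo, 13), (Atlas, 13), (Nova, 13), (Orion, 1)}
Keep only column(s) room, title: {(1, Orion), (13, Argo), (13, Atlas), (13, Nova)}

{(1, Orion), (13, Argo), (13, Atlas), (13, Nova)}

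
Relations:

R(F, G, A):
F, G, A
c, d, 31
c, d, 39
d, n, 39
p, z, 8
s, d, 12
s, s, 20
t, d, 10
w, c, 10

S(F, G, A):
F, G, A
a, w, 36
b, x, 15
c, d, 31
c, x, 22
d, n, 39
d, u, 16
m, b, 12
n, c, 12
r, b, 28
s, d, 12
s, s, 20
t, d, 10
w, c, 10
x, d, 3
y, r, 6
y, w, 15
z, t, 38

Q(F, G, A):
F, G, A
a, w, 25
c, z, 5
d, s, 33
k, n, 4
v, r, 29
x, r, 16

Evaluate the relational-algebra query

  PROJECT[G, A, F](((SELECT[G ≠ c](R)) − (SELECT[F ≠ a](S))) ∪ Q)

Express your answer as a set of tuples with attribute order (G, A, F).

{(d, 39, c), (n, 4, k), (r, 16, x), (r, 29, v), (s, 33, d), (w, 25, a), (z, 5, c), (z, 8, p)}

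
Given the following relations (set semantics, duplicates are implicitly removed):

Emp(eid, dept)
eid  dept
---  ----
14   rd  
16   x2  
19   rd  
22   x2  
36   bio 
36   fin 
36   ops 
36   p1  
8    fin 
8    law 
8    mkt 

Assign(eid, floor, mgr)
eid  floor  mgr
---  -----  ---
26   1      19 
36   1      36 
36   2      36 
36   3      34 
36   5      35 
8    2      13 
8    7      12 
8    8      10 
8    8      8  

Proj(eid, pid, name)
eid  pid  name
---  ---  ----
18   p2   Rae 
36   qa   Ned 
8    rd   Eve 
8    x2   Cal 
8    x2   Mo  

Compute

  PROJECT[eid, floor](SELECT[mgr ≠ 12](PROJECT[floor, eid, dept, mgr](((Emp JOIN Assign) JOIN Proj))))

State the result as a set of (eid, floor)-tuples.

{(36, 1), (36, 2), (36, 3), (36, 5), (8, 2), (8, 8)}

Joining Emp and Assign on eid yields {(36, bio, 1, 36), (36, bio, 2, 36), (36, bio, 3, 34), (36, bio, 5, 35), (36, fin, 1, 36), (36, fin, 2, 36), (36, fin, 3, 34), (36, fin, 5, 35), (36, ops, 1, 36), (36, ops, 2, 36), (36, ops, 3, 34), (36, ops, 5, 35), (36, p1, 1, 36), (36, p1, 2, 36), (36, p1, 3, 34), (36, p1, 5, 35), (8, fin, 2, 13), (8, fin, 7, 12), (8, fin, 8, 10), (8, fin, 8, 8), (8, law, 2, 13), (8, law, 7, 12), (8, law, 8, 10), (8, law, 8, 8), (8, mkt, 2, 13), (8, mkt, 7, 12), (8, mkt, 8, 10), (8, mkt, 8, 8)}.
Joining (Emp JOIN Assign) and Proj on eid yields {(36, bio, 1, 36, qa, Ned), (36, bio, 2, 36, qa, Ned), (36, bio, 3, 34, qa, Ned), (36, bio, 5, 35, qa, Ned), (36, fin, 1, 36, qa, Ned), (36, fin, 2, 36, qa, Ned), (36, fin, 3, 34, qa, Ned), (36, fin, 5, 35, qa, Ned), (36, ops, 1, 36, qa, Ned), (36, ops, 2, 36, qa, Ned), (36, ops, 3, 34, qa, Ned), (36, ops, 5, 35, qa, Ned), (36, p1, 1, 36, qa, Ned), (36, p1, 2, 36, qa, Ned), (36, p1, 3, 34, qa, Ned), (36, p1, 5, 35, qa, Ned), (8, fin, 2, 13, rd, Eve), (8, fin, 2, 13, x2, Cal), (8, fin, 2, 13, x2, Mo), (8, fin, 7, 12, rd, Eve), (8, fin, 7, 12, x2, Cal), (8, fin, 7, 12, x2, Mo), (8, fin, 8, 10, rd, Eve), (8, fin, 8, 10, x2, Cal), (8, fin, 8, 10, x2, Mo), (8, fin, 8, 8, rd, Eve), (8, fin, 8, 8, x2, Cal), (8, fin, 8, 8, x2, Mo), (8, law, 2, 13, rd, Eve), (8, law, 2, 13, x2, Cal), (8, law, 2, 13, x2, Mo), (8, law, 7, 12, rd, Eve), (8, law, 7, 12, x2, Cal), (8, law, 7, 12, x2, Mo), (8, law, 8, 10, rd, Eve), (8, law, 8, 10, x2, Cal), (8, law, 8, 10, x2, Mo), (8, law, 8, 8, rd, Eve), (8, law, 8, 8, x2, Cal), (8, law, 8, 8, x2, Mo), (8, mkt, 2, 13, rd, Eve), (8, mkt, 2, 13, x2, Cal), (8, mkt, 2, 13, x2, Mo), (8, mkt, 7, 12, rd, Eve), (8, mkt, 7, 12, x2, Cal), (8, mkt, 7, 12, x2, Mo), (8, mkt, 8, 10, rd, Eve), (8, mkt, 8, 10, x2, Cal), (8, mkt, 8, 10, x2, Mo), (8, mkt, 8, 8, rd, Eve), (8, mkt, 8, 8, x2, Cal), (8, mkt, 8, 8, x2, Mo)}.
π[floor, eid, dept, mgr]: project onto (floor, eid, dept, mgr) (24 duplicate(s) eliminated) → {(1, 36, bio, 36), (1, 36, fin, 36), (1, 36, ops, 36), (1, 36, p1, 36), (2, 36, bio, 36), (2, 36, fin, 36), (2, 36, ops, 36), (2, 36, p1, 36), (2, 8, fin, 13), (2, 8, law, 13), (2, 8, mkt, 13), (3, 36, bio, 34), (3, 36, fin, 34), (3, 36, ops, 34), (3, 36, p1, 34), (5, 36, bio, 35), (5, 36, fin, 35), (5, 36, ops, 35), (5, 36, p1, 35), (7, 8, fin, 12), (7, 8, law, 12), (7, 8, mkt, 12), (8, 8, fin, 10), (8, 8, fin, 8), (8, 8, law, 10), (8, 8, law, 8), (8, 8, mkt, 10), (8, 8, mkt, 8)}
Selection mgr ≠ 12: {(1, 36, bio, 36), (1, 36, fin, 36), (1, 36, ops, 36), (1, 36, p1, 36), (2, 36, bio, 36), (2, 36, fin, 36), (2, 36, ops, 36), (2, 36, p1, 36), (2, 8, fin, 13), (2, 8, law, 13), (2, 8, mkt, 13), (3, 36, bio, 34), (3, 36, fin, 34), (3, 36, ops, 34), (3, 36, p1, 34), (5, 36, bio, 35), (5, 36, fin, 35), (5, 36, ops, 35), (5, 36, p1, 35), (8, 8, fin, 10), (8, 8, fin, 8), (8, 8, law, 10), (8, 8, law, 8), (8, 8, mkt, 10), (8, 8, mkt, 8)}
π[eid, floor]: project onto (eid, floor) (19 duplicate(s) eliminated) → {(36, 1), (36, 2), (36, 3), (36, 5), (8, 2), (8, 8)}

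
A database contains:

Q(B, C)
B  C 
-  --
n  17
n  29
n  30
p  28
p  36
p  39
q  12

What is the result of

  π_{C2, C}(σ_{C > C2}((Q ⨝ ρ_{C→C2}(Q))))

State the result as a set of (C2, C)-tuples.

{(17, 29), (17, 30), (28, 36), (28, 39), (29, 30), (36, 39)}

ρ[C→C2]: schema becomes (B, C2); tuples unchanged.
Joining Q and ρ_{C→C2}(Q) on B yields {(n, 17, 17), (n, 17, 29), (n, 17, 30), (n, 29, 17), (n, 29, 29), (n, 29, 30), (n, 30, 17), (n, 30, 29), (n, 30, 30), (p, 28, 28), (p, 28, 36), (p, 28, 39), (p, 36, 28), (p, 36, 36), (p, 36, 39), (p, 39, 28), (p, 39, 36), (p, 39, 39), (q, 12, 12)}.
σ[C > C2]: keep tuples satisfying C > C2 → {(n, 29, 17), (n, 30, 17), (n, 30, 29), (p, 36, 28), (p, 39, 28), (p, 39, 36)}
π_{C2, C} gives {(17, 29), (17, 30), (28, 36), (28, 39), (29, 30), (36, 39)}.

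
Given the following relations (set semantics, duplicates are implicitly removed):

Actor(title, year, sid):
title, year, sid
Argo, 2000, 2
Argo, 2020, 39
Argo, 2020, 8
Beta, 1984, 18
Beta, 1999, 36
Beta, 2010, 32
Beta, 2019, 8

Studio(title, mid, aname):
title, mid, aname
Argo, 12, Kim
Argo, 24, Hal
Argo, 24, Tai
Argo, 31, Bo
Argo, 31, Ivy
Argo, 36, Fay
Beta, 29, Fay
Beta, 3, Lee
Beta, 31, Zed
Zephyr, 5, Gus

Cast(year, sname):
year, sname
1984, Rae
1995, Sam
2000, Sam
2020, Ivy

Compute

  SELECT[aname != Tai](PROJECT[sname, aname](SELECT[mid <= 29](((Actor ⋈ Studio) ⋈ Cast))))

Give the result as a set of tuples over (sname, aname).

Joining Actor and Studio on title yields {(Argo, 2000, 2, 12, Kim), (Argo, 2000, 2, 24, Hal), (Argo, 2000, 2, 24, Tai), (Argo, 2000, 2, 31, Bo), (Argo, 2000, 2, 31, Ivy), (Argo, 2000, 2, 36, Fay), (Argo, 2020, 39, 12, Kim), (Argo, 2020, 39, 24, Hal), (Argo, 2020, 39, 24, Tai), (Argo, 2020, 39, 31, Bo), (Argo, 2020, 39, 31, Ivy), (Argo, 2020, 39, 36, Fay), (Argo, 2020, 8, 12, Kim), (Argo, 2020, 8, 24, Hal), (Argo, 2020, 8, 24, Tai), (Argo, 2020, 8, 31, Bo), (Argo, 2020, 8, 31, Ivy), (Argo, 2020, 8, 36, Fay), (Beta, 1984, 18, 29, Fay), (Beta, 1984, 18, 3, Lee), (Beta, 1984, 18, 31, Zed), (Beta, 1999, 36, 29, Fay), (Beta, 1999, 36, 3, Lee), (Beta, 1999, 36, 31, Zed), (Beta, 2010, 32, 29, Fay), (Beta, 2010, 32, 3, Lee), (Beta, 2010, 32, 31, Zed), (Beta, 2019, 8, 29, Fay), (Beta, 2019, 8, 3, Lee), (Beta, 2019, 8, 31, Zed)}.
Joining (Actor ⋈ Studio) and Cast on year yields {(Argo, 2000, 2, 12, Kim, Sam), (Argo, 2000, 2, 24, Hal, Sam), (Argo, 2000, 2, 24, Tai, Sam), (Argo, 2000, 2, 31, Bo, Sam), (Argo, 2000, 2, 31, Ivy, Sam), (Argo, 2000, 2, 36, Fay, Sam), (Argo, 2020, 39, 12, Kim, Ivy), (Argo, 2020, 39, 24, Hal, Ivy), (Argo, 2020, 39, 24, Tai, Ivy), (Argo, 2020, 39, 31, Bo, Ivy), (Argo, 2020, 39, 31, Ivy, Ivy), (Argo, 2020, 39, 36, Fay, Ivy), (Argo, 2020, 8, 12, Kim, Ivy), (Argo, 2020, 8, 24, Hal, Ivy), (Argo, 2020, 8, 24, Tai, Ivy), (Argo, 2020, 8, 31, Bo, Ivy), (Argo, 2020, 8, 31, Ivy, Ivy), (Argo, 2020, 8, 36, Fay, Ivy), (Beta, 1984, 18, 29, Fay, Rae), (Beta, 1984, 18, 3, Lee, Rae), (Beta, 1984, 18, 31, Zed, Rae)}.
Filtering on mid <= 29 leaves {(Argo, 2000, 2, 12, Kim, Sam), (Argo, 2000, 2, 24, Hal, Sam), (Argo, 2000, 2, 24, Tai, Sam), (Argo, 2020, 39, 12, Kim, Ivy), (Argo, 2020, 39, 24, Hal, Ivy), (Argo, 2020, 39, 24, Tai, Ivy), (Argo, 2020, 8, 12, Kim, Ivy), (Argo, 2020, 8, 24, Hal, Ivy), (Argo, 2020, 8, 24, Tai, Ivy), (Beta, 1984, 18, 29, Fay, Rae), (Beta, 1984, 18, 3, Lee, Rae)}.
Keep only column(s) sname, aname (3 duplicate(s) eliminated): {(Ivy, Hal), (Ivy, Kim), (Ivy, Tai), (Rae, Fay), (Rae, Lee), (Sam, Hal), (Sam, Kim), (Sam, Tai)}
Filtering on aname != Tai leaves {(Ivy, Hal), (Ivy, Kim), (Rae, Fay), (Rae, Lee), (Sam, Hal), (Sam, Kim)}.

{(Ivy, Hal), (Ivy, Kim), (Rae, Fay), (Rae, Lee), (Sam, Hal), (Sam, Kim)}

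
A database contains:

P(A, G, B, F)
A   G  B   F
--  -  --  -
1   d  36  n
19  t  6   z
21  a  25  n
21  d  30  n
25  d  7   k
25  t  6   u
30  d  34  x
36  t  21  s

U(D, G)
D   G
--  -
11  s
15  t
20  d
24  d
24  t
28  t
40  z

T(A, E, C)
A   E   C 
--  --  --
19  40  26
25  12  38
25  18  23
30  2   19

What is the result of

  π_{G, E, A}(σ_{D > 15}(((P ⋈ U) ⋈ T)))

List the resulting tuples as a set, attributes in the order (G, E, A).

{(d, 12, 25), (d, 18, 25), (d, 2, 30), (t, 12, 25), (t, 18, 25), (t, 40, 19)}

Natural join on G: {(1, d, 36, n, 20), (1, d, 36, n, 24), (19, t, 6, z, 15), (19, t, 6, z, 24), (19, t, 6, z, 28), (21, d, 30, n, 20), (21, d, 30, n, 24), (25, d, 7, k, 20), (25, d, 7, k, 24), (25, t, 6, u, 15), (25, t, 6, u, 24), (25, t, 6, u, 28), (30, d, 34, x, 20), (30, d, 34, x, 24), (36, t, 21, s, 15), (36, t, 21, s, 24), (36, t, 21, s, 28)}
Natural join on A: {(19, t, 6, z, 15, 40, 26), (19, t, 6, z, 24, 40, 26), (19, t, 6, z, 28, 40, 26), (25, d, 7, k, 20, 12, 38), (25, d, 7, k, 20, 18, 23), (25, d, 7, k, 24, 12, 38), (25, d, 7, k, 24, 18, 23), (25, t, 6, u, 15, 12, 38), (25, t, 6, u, 15, 18, 23), (25, t, 6, u, 24, 12, 38), (25, t, 6, u, 24, 18, 23), (25, t, 6, u, 28, 12, 38), (25, t, 6, u, 28, 18, 23), (30, d, 34, x, 20, 2, 19), (30, d, 34, x, 24, 2, 19)}
σ[D > 15]: keep tuples satisfying D > 15 → {(19, t, 6, z, 24, 40, 26), (19, t, 6, z, 28, 40, 26), (25, d, 7, k, 20, 12, 38), (25, d, 7, k, 20, 18, 23), (25, d, 7, k, 24, 12, 38), (25, d, 7, k, 24, 18, 23), (25, t, 6, u, 24, 12, 38), (25, t, 6, u, 24, 18, 23), (25, t, 6, u, 28, 12, 38), (25, t, 6, u, 28, 18, 23), (30, d, 34, x, 20, 2, 19), (30, d, 34, x, 24, 2, 19)}
Keep only column(s) G, E, A (6 duplicate(s) eliminated): {(d, 12, 25), (d, 18, 25), (d, 2, 30), (t, 12, 25), (t, 18, 25), (t, 40, 19)}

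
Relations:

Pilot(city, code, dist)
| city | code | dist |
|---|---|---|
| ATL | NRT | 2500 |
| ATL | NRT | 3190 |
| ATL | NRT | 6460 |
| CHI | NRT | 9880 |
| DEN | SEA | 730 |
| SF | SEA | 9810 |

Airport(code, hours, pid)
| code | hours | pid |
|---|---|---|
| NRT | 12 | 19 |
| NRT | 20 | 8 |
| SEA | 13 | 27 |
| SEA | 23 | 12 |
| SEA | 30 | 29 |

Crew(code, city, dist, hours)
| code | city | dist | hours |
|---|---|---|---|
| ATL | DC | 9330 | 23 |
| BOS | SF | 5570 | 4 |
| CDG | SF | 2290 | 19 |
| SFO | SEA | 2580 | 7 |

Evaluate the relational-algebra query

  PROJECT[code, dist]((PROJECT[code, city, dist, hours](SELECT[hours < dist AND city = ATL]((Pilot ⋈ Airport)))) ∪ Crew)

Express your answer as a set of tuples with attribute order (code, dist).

Joining Pilot and Airport on code yields {(ATL, NRT, 2500, 12, 19), (ATL, NRT, 2500, 20, 8), (ATL, NRT, 3190, 12, 19), (ATL, NRT, 3190, 20, 8), (ATL, NRT, 6460, 12, 19), (ATL, NRT, 6460, 20, 8), (CHI, NRT, 9880, 12, 19), (CHI, NRT, 9880, 20, 8), (DEN, SEA, 730, 13, 27), (DEN, SEA, 730, 23, 12), (DEN, SEA, 730, 30, 29), (SF, SEA, 9810, 13, 27), (SF, SEA, 9810, 23, 12), (SF, SEA, 9810, 30, 29)}.
Filtering on hours < dist AND city = ATL leaves {(ATL, NRT, 2500, 12, 19), (ATL, NRT, 2500, 20, 8), (ATL, NRT, 3190, 12, 19), (ATL, NRT, 3190, 20, 8), (ATL, NRT, 6460, 12, 19), (ATL, NRT, 6460, 20, 8)}.
π[code, city, dist, hours]: project onto (code, city, dist, hours) → {(NRT, ATL, 2500, 12), (NRT, ATL, 2500, 20), (NRT, ATL, 3190, 12), (NRT, ATL, 3190, 20), (NRT, ATL, 6460, 12), (NRT, ATL, 6460, 20)}
Set union of the two operands is {(ATL, DC, 9330, 23), (BOS, SF, 5570, 4), (CDG, SF, 2290, 19), (NRT, ATL, 2500, 12), (NRT, ATL, 2500, 20), (NRT, ATL, 3190, 12), (NRT, ATL, 3190, 20), (NRT, ATL, 6460, 12), (NRT, ATL, 6460, 20), (SFO, SEA, 2580, 7)}.
π[code, dist]: project onto (code, dist) (3 duplicate(s) eliminated) → {(ATL, 9330), (BOS, 5570), (CDG, 2290), (NRT, 2500), (NRT, 3190), (NRT, 6460), (SFO, 2580)}

{(ATL, 9330), (BOS, 5570), (CDG, 2290), (NRT, 2500), (NRT, 3190), (NRT, 6460), (SFO, 2580)}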